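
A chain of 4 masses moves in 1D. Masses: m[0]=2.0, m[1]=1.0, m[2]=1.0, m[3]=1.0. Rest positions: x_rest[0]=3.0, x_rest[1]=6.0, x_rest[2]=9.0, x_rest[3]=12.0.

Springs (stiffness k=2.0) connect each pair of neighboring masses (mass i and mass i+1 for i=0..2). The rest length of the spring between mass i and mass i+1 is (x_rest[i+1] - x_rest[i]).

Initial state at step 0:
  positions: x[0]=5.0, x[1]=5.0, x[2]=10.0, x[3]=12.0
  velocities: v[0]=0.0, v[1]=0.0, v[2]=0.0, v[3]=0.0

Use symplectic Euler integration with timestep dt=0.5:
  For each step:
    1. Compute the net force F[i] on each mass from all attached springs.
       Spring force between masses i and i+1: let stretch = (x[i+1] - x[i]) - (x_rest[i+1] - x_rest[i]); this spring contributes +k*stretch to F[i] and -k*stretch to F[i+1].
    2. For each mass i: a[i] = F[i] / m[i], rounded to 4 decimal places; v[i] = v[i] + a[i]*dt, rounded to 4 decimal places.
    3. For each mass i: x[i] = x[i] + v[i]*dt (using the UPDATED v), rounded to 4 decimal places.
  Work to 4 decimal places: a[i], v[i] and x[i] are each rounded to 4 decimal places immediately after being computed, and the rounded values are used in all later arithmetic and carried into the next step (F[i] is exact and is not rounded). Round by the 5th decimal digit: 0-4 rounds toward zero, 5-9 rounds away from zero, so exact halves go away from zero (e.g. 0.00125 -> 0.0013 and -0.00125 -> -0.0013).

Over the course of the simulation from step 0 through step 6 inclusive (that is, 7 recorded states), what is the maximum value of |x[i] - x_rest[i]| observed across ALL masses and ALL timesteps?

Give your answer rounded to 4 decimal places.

Step 0: x=[5.0000 5.0000 10.0000 12.0000] v=[0.0000 0.0000 0.0000 0.0000]
Step 1: x=[4.2500 7.5000 8.5000 12.5000] v=[-1.5000 5.0000 -3.0000 1.0000]
Step 2: x=[3.5625 8.8750 8.5000 12.5000] v=[-1.3750 2.7500 0.0000 0.0000]
Step 3: x=[3.4531 7.4063 10.6875 12.0000] v=[-0.2188 -2.9375 4.3750 -1.0000]
Step 4: x=[3.5820 5.6016 11.8907 12.3438] v=[0.2578 -3.6095 2.4063 0.6875]
Step 5: x=[3.4658 5.9316 10.1759 13.9610] v=[-0.2324 0.6600 -3.4297 3.2344]
Step 6: x=[3.2161 7.1509 8.2315 15.1857] v=[-0.4995 2.4385 -3.8889 2.4493]
Max displacement = 3.1857

Answer: 3.1857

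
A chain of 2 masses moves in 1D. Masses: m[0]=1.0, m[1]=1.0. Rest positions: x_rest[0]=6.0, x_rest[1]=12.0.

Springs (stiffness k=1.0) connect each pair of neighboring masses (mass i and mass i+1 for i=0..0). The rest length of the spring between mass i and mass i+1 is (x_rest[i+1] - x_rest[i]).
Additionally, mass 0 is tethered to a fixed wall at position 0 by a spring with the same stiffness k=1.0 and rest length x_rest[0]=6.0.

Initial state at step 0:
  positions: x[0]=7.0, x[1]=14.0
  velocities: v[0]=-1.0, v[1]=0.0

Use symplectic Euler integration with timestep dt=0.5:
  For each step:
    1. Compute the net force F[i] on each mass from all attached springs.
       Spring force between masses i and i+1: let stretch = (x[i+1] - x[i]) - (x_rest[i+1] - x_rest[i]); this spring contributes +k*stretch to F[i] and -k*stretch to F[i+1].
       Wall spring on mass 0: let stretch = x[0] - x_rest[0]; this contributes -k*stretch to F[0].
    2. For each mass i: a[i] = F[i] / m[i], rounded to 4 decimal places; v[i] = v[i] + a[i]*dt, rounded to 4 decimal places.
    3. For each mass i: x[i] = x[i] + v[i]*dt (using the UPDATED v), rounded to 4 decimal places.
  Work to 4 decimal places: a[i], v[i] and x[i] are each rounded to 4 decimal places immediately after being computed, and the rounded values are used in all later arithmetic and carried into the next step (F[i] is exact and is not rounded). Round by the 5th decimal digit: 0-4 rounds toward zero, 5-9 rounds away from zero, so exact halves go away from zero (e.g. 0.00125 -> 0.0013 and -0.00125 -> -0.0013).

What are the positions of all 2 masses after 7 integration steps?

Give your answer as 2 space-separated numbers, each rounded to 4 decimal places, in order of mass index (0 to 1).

Step 0: x=[7.0000 14.0000] v=[-1.0000 0.0000]
Step 1: x=[6.5000 13.7500] v=[-1.0000 -0.5000]
Step 2: x=[6.1875 13.1875] v=[-0.6250 -1.1250]
Step 3: x=[6.0781 12.3750] v=[-0.2188 -1.6250]
Step 4: x=[6.0234 11.4883] v=[-0.1094 -1.7735]
Step 5: x=[5.8291 10.7353] v=[-0.3887 -1.5060]
Step 6: x=[5.4040 10.2558] v=[-0.8502 -0.9591]
Step 7: x=[4.8409 10.0633] v=[-1.1263 -0.3850]

Answer: 4.8409 10.0633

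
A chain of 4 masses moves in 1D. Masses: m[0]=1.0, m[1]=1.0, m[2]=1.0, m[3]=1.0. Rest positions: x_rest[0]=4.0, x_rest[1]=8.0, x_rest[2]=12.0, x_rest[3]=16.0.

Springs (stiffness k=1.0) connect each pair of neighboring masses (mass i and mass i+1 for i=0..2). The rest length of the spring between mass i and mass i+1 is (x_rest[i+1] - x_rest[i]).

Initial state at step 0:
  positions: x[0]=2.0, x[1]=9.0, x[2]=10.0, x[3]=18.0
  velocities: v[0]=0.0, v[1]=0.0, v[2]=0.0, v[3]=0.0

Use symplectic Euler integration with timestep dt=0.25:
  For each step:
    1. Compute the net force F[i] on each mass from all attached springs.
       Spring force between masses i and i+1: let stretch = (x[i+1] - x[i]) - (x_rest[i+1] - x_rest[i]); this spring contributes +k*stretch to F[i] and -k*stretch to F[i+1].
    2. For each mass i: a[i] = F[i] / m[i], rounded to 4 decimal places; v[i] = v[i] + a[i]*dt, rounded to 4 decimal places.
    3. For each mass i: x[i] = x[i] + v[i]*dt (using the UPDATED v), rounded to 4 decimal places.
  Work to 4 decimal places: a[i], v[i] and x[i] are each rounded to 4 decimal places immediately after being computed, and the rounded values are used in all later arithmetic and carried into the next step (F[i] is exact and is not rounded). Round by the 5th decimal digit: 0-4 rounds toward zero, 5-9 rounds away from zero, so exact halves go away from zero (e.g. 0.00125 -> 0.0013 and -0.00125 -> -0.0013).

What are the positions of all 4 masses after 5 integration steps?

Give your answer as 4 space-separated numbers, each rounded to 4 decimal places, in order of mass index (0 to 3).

Answer: 3.7796 5.8922 13.7983 15.5302

Derivation:
Step 0: x=[2.0000 9.0000 10.0000 18.0000] v=[0.0000 0.0000 0.0000 0.0000]
Step 1: x=[2.1875 8.6250 10.4375 17.7500] v=[0.7500 -1.5000 1.7500 -1.0000]
Step 2: x=[2.5274 7.9609 11.2188 17.2930] v=[1.3594 -2.6563 3.1250 -1.8281]
Step 3: x=[2.9569 7.1609 12.1761 16.7063] v=[1.7178 -3.2002 3.8291 -2.3467]
Step 4: x=[3.3991 6.4116 13.1031 16.0865] v=[1.7688 -2.9974 3.7079 -2.4793]
Step 5: x=[3.7796 5.8922 13.7983 15.5302] v=[1.5219 -2.0777 2.7809 -2.2252]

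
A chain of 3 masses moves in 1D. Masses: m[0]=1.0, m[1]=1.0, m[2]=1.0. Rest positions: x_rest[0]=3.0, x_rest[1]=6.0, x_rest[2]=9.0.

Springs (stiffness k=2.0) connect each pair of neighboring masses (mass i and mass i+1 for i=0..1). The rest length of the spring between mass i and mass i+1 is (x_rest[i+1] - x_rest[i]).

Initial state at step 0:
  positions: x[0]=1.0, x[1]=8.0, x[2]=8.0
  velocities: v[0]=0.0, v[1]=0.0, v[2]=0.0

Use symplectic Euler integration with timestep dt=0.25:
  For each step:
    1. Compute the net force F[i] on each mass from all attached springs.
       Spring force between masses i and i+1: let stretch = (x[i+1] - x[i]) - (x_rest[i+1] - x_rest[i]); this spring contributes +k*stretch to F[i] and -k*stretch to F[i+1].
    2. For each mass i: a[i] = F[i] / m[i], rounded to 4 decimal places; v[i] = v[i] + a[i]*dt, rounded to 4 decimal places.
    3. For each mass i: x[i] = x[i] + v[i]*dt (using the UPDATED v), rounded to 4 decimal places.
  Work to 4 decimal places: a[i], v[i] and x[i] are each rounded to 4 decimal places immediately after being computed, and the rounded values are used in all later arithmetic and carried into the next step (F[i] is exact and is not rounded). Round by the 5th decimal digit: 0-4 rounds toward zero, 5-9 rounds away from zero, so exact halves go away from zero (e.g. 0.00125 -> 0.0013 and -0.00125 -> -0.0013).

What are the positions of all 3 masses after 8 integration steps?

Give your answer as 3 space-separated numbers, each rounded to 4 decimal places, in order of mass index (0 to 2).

Answer: 2.5019 7.0055 7.4931

Derivation:
Step 0: x=[1.0000 8.0000 8.0000] v=[0.0000 0.0000 0.0000]
Step 1: x=[1.5000 7.1250 8.3750] v=[2.0000 -3.5000 1.5000]
Step 2: x=[2.3281 5.7031 8.9688] v=[3.3125 -5.6875 2.3750]
Step 3: x=[3.2031 4.2676 9.5294] v=[3.5000 -5.7422 2.2422]
Step 4: x=[3.8362 3.3567 9.8072] v=[2.5323 -3.6436 1.1113]
Step 5: x=[4.0344 3.3121 9.6537] v=[0.7926 -0.1786 -0.6140]
Step 6: x=[3.7673 4.1505 9.0825] v=[-1.0686 3.3534 -2.2848]
Step 7: x=[3.1731 5.5575 8.2698] v=[-2.3770 5.6278 -3.2508]
Step 8: x=[2.5019 7.0055 7.4931] v=[-2.6848 5.7918 -3.1070]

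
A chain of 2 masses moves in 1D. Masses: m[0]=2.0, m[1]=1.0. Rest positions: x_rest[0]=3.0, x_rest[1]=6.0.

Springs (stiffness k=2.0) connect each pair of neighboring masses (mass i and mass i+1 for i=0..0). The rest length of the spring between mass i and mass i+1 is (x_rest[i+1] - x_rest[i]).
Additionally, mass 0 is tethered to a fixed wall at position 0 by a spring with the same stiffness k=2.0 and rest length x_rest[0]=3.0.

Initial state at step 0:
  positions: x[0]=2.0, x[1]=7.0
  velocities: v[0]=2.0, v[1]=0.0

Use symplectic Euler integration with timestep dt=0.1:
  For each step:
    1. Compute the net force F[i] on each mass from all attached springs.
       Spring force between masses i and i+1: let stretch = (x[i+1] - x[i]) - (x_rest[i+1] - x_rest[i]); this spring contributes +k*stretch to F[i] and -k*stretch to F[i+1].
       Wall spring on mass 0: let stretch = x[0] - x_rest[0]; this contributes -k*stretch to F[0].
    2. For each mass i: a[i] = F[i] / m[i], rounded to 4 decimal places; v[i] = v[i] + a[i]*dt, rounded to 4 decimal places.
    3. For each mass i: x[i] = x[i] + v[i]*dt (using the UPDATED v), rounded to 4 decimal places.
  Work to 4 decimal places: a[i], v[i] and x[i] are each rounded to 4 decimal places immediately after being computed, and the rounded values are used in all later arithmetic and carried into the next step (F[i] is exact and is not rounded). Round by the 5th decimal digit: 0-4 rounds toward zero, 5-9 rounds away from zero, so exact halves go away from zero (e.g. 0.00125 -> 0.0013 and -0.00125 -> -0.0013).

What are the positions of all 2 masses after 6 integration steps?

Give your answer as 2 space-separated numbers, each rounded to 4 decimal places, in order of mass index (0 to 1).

Answer: 3.6294 6.3853

Derivation:
Step 0: x=[2.0000 7.0000] v=[2.0000 0.0000]
Step 1: x=[2.2300 6.9600] v=[2.3000 -0.4000]
Step 2: x=[2.4850 6.8854] v=[2.5500 -0.7460]
Step 3: x=[2.7592 6.7828] v=[2.7415 -1.0261]
Step 4: x=[3.0460 6.6597] v=[2.8679 -1.2308]
Step 5: x=[3.3385 6.5244] v=[2.9247 -1.3535]
Step 6: x=[3.6294 6.3853] v=[2.9094 -1.3907]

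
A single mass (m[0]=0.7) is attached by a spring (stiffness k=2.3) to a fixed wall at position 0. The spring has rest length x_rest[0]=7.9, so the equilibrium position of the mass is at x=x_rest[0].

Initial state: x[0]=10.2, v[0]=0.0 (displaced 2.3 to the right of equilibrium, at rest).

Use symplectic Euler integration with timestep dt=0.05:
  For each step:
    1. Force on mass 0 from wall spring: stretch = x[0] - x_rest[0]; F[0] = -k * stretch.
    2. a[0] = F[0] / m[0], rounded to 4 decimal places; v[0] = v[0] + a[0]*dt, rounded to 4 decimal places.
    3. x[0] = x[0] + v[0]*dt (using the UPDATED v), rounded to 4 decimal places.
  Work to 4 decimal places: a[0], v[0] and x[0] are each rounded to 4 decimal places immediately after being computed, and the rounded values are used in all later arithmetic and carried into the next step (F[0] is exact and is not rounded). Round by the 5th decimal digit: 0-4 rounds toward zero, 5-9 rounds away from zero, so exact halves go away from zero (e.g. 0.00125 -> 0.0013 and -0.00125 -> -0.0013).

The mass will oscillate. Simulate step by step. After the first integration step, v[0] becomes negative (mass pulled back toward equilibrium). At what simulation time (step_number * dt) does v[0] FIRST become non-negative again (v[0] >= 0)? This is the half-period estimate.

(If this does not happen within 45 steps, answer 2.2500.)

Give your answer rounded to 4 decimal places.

Answer: 1.7500

Derivation:
Step 0: x=[10.2000] v=[0.0000]
Step 1: x=[10.1811] v=[-0.3779]
Step 2: x=[10.1435] v=[-0.7527]
Step 3: x=[10.0874] v=[-1.1213]
Step 4: x=[10.0134] v=[-1.4807]
Step 5: x=[9.9220] v=[-1.8279]
Step 6: x=[9.8140] v=[-2.1601]
Step 7: x=[9.6903] v=[-2.4745]
Step 8: x=[9.5519] v=[-2.7686]
Step 9: x=[9.3999] v=[-3.0400]
Step 10: x=[9.2356] v=[-3.2864]
Step 11: x=[9.0603] v=[-3.5058]
Step 12: x=[8.8755] v=[-3.6964]
Step 13: x=[8.6827] v=[-3.8567]
Step 14: x=[8.4834] v=[-3.9853]
Step 15: x=[8.2793] v=[-4.0811]
Step 16: x=[8.0721] v=[-4.1434]
Step 17: x=[7.8635] v=[-4.1717]
Step 18: x=[7.6552] v=[-4.1657]
Step 19: x=[7.4489] v=[-4.1255]
Step 20: x=[7.2463] v=[-4.0514]
Step 21: x=[7.0491] v=[-3.9440]
Step 22: x=[6.8589] v=[-3.8042]
Step 23: x=[6.6772] v=[-3.6332]
Step 24: x=[6.5056] v=[-3.4323]
Step 25: x=[6.3454] v=[-3.2032]
Step 26: x=[6.1980] v=[-2.9478]
Step 27: x=[6.0646] v=[-2.6682]
Step 28: x=[5.9463] v=[-2.3667]
Step 29: x=[5.8440] v=[-2.0457]
Step 30: x=[5.7586] v=[-1.7079]
Step 31: x=[5.6908] v=[-1.3561]
Step 32: x=[5.6411] v=[-0.9932]
Step 33: x=[5.6100] v=[-0.6221]
Step 34: x=[5.5977] v=[-0.2459]
Step 35: x=[5.6043] v=[0.1323]
First v>=0 after going negative at step 35, time=1.7500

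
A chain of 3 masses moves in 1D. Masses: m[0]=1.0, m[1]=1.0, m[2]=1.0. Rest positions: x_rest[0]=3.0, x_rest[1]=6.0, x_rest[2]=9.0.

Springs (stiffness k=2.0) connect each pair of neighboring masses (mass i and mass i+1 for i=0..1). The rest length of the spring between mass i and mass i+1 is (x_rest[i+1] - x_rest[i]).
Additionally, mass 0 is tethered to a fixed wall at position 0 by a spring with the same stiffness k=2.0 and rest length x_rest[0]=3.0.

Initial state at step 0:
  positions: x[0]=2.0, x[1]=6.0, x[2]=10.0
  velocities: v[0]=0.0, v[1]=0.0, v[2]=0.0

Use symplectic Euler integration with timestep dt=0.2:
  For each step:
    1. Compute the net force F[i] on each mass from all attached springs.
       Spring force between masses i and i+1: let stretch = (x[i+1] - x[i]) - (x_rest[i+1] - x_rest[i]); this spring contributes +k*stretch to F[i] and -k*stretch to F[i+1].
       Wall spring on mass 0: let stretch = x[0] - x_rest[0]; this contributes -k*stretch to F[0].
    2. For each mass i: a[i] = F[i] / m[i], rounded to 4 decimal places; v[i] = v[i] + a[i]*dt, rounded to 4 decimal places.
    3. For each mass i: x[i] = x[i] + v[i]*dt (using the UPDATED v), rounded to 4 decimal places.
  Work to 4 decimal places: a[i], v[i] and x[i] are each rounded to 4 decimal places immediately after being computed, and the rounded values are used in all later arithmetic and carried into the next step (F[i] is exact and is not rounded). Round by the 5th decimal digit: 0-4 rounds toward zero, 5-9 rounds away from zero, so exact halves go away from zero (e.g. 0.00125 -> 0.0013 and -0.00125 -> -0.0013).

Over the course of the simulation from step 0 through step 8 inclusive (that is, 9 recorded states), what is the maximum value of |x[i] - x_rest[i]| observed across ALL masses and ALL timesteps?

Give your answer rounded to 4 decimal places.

Step 0: x=[2.0000 6.0000 10.0000] v=[0.0000 0.0000 0.0000]
Step 1: x=[2.1600 6.0000 9.9200] v=[0.8000 0.0000 -0.4000]
Step 2: x=[2.4544 6.0064 9.7664] v=[1.4720 0.0320 -0.7680]
Step 3: x=[2.8366 6.0294 9.5520] v=[1.9110 0.1152 -1.0720]
Step 4: x=[3.2473 6.0788 9.2958] v=[2.0535 0.2471 -1.2810]
Step 5: x=[3.6247 6.1591 9.0222] v=[1.8872 0.4013 -1.3678]
Step 6: x=[3.9149 6.2657 8.7596] v=[1.4511 0.5328 -1.3130]
Step 7: x=[4.0800 6.3837 8.5375] v=[0.8255 0.5900 -1.1106]
Step 8: x=[4.1030 6.4897 8.3831] v=[0.1150 0.5300 -0.7721]
Max displacement = 1.1030

Answer: 1.1030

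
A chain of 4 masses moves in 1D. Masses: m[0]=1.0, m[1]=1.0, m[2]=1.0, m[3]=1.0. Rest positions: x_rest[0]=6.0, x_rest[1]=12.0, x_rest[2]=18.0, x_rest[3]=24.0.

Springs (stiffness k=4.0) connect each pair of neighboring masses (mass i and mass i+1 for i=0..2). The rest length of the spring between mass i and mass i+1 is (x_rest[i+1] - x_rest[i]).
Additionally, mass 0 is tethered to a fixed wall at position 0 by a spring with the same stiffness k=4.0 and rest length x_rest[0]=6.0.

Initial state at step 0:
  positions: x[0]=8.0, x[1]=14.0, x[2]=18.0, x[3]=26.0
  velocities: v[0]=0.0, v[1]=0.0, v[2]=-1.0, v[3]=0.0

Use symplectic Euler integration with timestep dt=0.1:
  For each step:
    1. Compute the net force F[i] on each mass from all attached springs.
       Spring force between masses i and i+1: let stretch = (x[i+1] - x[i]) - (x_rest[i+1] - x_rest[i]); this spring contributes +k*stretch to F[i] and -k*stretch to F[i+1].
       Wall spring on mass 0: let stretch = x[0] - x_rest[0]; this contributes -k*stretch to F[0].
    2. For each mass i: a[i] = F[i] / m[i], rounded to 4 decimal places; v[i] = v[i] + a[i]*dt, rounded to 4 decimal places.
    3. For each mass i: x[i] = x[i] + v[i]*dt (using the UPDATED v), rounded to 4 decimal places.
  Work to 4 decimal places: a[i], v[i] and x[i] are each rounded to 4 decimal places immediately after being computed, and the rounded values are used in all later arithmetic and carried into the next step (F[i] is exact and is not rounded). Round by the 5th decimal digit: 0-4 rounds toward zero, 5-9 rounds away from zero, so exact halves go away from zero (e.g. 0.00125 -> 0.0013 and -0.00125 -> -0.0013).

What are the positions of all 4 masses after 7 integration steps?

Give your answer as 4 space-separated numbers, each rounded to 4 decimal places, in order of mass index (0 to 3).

Answer: 6.1640 12.5525 20.1405 24.5794

Derivation:
Step 0: x=[8.0000 14.0000 18.0000 26.0000] v=[0.0000 0.0000 -1.0000 0.0000]
Step 1: x=[7.9200 13.9200 18.0600 25.9200] v=[-0.8000 -0.8000 0.6000 -0.8000]
Step 2: x=[7.7632 13.7656 18.2688 25.7656] v=[-1.5680 -1.5440 2.0880 -1.5440]
Step 3: x=[7.5360 13.5512 18.5973 25.5513] v=[-2.2723 -2.1437 3.2854 -2.1427]
Step 4: x=[7.2479 13.2981 19.0022 25.2989] v=[-2.8806 -2.5313 4.0486 -2.5243]
Step 5: x=[6.9119 13.0311 19.4308 25.0346] v=[-3.3597 -2.6697 4.2856 -2.6430]
Step 6: x=[6.5442 12.7754 19.8275 24.7862] v=[-3.6768 -2.5575 3.9672 -2.4845]
Step 7: x=[6.1640 12.5525 20.1405 24.5794] v=[-3.8020 -2.2291 3.1298 -2.0680]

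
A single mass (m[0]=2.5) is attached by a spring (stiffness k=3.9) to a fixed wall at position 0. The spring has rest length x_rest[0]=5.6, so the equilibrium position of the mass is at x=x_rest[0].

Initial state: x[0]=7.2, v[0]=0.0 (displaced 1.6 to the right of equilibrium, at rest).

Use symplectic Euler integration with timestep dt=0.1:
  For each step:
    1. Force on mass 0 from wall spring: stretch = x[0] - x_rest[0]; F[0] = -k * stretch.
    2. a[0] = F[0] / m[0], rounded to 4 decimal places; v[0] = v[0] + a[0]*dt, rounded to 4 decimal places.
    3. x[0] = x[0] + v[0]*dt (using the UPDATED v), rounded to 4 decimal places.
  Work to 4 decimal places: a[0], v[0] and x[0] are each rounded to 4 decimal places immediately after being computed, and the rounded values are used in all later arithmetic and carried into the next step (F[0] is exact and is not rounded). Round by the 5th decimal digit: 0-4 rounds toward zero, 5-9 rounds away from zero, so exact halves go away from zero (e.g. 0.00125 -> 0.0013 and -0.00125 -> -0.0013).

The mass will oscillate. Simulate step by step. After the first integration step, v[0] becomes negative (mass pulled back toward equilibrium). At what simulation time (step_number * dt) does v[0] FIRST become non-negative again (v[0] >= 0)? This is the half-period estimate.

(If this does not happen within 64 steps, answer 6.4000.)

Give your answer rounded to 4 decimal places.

Answer: 2.6000

Derivation:
Step 0: x=[7.2000] v=[0.0000]
Step 1: x=[7.1750] v=[-0.2496]
Step 2: x=[7.1255] v=[-0.4953]
Step 3: x=[7.0522] v=[-0.7333]
Step 4: x=[6.9562] v=[-0.9598]
Step 5: x=[6.8391] v=[-1.1714]
Step 6: x=[6.7026] v=[-1.3647]
Step 7: x=[6.5489] v=[-1.5367]
Step 8: x=[6.3804] v=[-1.6847]
Step 9: x=[6.1998] v=[-1.8064]
Step 10: x=[6.0098] v=[-1.9000]
Step 11: x=[5.8134] v=[-1.9639]
Step 12: x=[5.6137] v=[-1.9972]
Step 13: x=[5.4138] v=[-1.9993]
Step 14: x=[5.2168] v=[-1.9703]
Step 15: x=[5.0258] v=[-1.9105]
Step 16: x=[4.8437] v=[-1.8209]
Step 17: x=[4.6734] v=[-1.7029]
Step 18: x=[4.5176] v=[-1.5584]
Step 19: x=[4.3786] v=[-1.3896]
Step 20: x=[4.2587] v=[-1.1991]
Step 21: x=[4.1597] v=[-0.9899]
Step 22: x=[4.0832] v=[-0.7652]
Step 23: x=[4.0303] v=[-0.5286]
Step 24: x=[4.0019] v=[-0.2837]
Step 25: x=[3.9985] v=[-0.0344]
Step 26: x=[4.0200] v=[0.2154]
First v>=0 after going negative at step 26, time=2.6000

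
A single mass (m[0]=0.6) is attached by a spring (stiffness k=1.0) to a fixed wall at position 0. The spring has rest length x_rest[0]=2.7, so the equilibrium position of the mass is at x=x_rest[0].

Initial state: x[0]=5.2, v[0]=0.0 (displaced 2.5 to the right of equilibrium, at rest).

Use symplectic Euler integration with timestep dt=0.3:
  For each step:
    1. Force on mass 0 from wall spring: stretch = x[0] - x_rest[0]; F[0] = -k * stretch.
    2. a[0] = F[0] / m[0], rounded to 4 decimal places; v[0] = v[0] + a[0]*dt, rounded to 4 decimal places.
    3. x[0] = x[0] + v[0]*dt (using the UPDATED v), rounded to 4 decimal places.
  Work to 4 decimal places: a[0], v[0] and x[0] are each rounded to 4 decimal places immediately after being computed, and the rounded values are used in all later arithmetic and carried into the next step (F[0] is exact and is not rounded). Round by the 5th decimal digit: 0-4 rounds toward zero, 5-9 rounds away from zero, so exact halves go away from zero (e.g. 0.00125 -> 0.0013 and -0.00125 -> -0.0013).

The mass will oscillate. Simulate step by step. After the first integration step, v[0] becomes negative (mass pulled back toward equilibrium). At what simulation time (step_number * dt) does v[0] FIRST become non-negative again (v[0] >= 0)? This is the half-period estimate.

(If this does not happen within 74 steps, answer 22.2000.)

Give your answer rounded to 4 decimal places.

Answer: 2.7000

Derivation:
Step 0: x=[5.2000] v=[0.0000]
Step 1: x=[4.8250] v=[-1.2500]
Step 2: x=[4.1313] v=[-2.3125]
Step 3: x=[3.2228] v=[-3.0282]
Step 4: x=[2.2359] v=[-3.2896]
Step 5: x=[1.3186] v=[-3.0576]
Step 6: x=[0.6085] v=[-2.3669]
Step 7: x=[0.2121] v=[-1.3212]
Step 8: x=[0.1889] v=[-0.0773]
Step 9: x=[0.5424] v=[1.1783]
First v>=0 after going negative at step 9, time=2.7000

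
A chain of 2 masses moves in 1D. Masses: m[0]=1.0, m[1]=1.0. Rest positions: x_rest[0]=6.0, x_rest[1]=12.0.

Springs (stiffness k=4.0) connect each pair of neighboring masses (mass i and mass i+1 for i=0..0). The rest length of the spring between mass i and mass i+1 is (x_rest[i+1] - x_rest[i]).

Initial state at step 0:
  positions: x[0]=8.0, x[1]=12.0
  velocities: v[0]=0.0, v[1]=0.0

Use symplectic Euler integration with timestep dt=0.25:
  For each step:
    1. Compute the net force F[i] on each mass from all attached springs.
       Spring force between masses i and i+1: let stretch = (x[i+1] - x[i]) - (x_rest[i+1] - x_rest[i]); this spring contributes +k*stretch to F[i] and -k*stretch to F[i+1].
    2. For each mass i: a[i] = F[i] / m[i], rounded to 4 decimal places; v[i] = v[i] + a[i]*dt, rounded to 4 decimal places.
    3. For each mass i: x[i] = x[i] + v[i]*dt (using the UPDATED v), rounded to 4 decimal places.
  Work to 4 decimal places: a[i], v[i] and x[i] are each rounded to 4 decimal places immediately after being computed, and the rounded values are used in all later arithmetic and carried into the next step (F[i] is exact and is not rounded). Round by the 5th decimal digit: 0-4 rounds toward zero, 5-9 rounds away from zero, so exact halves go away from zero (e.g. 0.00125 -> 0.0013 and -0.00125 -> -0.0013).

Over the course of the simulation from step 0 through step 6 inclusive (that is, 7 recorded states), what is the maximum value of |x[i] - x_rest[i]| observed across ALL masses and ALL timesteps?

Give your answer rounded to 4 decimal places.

Answer: 2.0625

Derivation:
Step 0: x=[8.0000 12.0000] v=[0.0000 0.0000]
Step 1: x=[7.5000 12.5000] v=[-2.0000 2.0000]
Step 2: x=[6.7500 13.2500] v=[-3.0000 3.0000]
Step 3: x=[6.1250 13.8750] v=[-2.5000 2.5000]
Step 4: x=[5.9375 14.0625] v=[-0.7500 0.7500]
Step 5: x=[6.2813 13.7188] v=[1.3750 -1.3750]
Step 6: x=[6.9844 13.0157] v=[2.8125 -2.8125]
Max displacement = 2.0625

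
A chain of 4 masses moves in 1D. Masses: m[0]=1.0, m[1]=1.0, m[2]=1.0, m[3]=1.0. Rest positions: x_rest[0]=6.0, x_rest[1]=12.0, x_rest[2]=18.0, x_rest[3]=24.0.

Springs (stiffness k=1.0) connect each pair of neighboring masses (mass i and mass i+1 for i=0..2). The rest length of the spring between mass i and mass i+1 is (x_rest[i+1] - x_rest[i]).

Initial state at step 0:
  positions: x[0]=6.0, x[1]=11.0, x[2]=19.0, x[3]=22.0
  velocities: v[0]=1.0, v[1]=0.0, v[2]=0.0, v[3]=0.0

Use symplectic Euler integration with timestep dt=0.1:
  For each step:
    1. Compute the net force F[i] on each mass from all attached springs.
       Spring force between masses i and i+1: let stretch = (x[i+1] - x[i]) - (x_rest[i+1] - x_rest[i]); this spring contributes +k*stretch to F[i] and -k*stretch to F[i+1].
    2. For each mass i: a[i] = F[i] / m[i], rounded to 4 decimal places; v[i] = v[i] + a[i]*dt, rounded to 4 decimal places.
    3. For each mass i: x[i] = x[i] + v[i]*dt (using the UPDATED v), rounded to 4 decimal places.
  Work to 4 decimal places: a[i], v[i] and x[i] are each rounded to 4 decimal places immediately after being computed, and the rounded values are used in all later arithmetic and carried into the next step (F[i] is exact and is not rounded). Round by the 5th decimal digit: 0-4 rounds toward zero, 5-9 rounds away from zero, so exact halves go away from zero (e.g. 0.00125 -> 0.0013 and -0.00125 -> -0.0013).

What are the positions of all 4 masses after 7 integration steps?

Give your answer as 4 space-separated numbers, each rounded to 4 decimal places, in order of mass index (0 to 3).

Answer: 6.4136 11.7501 17.7922 22.7440

Derivation:
Step 0: x=[6.0000 11.0000 19.0000 22.0000] v=[1.0000 0.0000 0.0000 0.0000]
Step 1: x=[6.0900 11.0300 18.9500 22.0300] v=[0.9000 0.3000 -0.5000 0.3000]
Step 2: x=[6.1694 11.0898 18.8516 22.0892] v=[0.7940 0.5980 -0.9840 0.5920]
Step 3: x=[6.2380 11.1780 18.7080 22.1760] v=[0.6860 0.8821 -1.4364 0.8682]
Step 4: x=[6.2960 11.2921 18.5237 22.2881] v=[0.5800 1.1411 -1.8426 1.1214]
Step 5: x=[6.3440 11.4286 18.3048 22.4226] v=[0.4796 1.3647 -2.1893 1.3450]
Step 6: x=[6.3828 11.5830 18.0583 22.5759] v=[0.3881 1.5439 -2.4651 1.5332]
Step 7: x=[6.4136 11.7501 17.7922 22.7440] v=[0.3081 1.6714 -2.6609 1.6814]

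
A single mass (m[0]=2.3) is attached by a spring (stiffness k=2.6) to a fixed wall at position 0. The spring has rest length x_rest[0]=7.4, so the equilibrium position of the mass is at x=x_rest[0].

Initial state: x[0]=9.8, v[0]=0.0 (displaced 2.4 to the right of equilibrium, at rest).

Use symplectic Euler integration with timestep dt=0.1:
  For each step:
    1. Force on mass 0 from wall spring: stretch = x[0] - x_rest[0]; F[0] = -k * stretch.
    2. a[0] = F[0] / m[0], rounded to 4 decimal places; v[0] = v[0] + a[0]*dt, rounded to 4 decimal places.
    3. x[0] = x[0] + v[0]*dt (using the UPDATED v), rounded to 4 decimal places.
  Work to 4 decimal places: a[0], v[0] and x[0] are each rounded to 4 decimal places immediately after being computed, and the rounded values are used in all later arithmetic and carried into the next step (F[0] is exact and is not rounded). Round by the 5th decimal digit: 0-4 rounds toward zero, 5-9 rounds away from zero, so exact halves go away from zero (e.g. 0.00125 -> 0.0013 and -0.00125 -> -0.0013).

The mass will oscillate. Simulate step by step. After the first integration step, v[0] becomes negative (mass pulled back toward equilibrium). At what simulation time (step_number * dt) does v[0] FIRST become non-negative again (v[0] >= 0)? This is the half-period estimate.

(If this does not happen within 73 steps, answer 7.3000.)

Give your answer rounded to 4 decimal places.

Answer: 3.0000

Derivation:
Step 0: x=[9.8000] v=[0.0000]
Step 1: x=[9.7729] v=[-0.2713]
Step 2: x=[9.7190] v=[-0.5395]
Step 3: x=[9.6388] v=[-0.8017]
Step 4: x=[9.5333] v=[-1.0548]
Step 5: x=[9.4037] v=[-1.2960]
Step 6: x=[9.2515] v=[-1.5225]
Step 7: x=[9.0783] v=[-1.7318]
Step 8: x=[8.8862] v=[-1.9215]
Step 9: x=[8.6773] v=[-2.0895]
Step 10: x=[8.4539] v=[-2.2339]
Step 11: x=[8.2186] v=[-2.3530]
Step 12: x=[7.9741] v=[-2.4455]
Step 13: x=[7.7231] v=[-2.5104]
Step 14: x=[7.4684] v=[-2.5469]
Step 15: x=[7.2129] v=[-2.5546]
Step 16: x=[6.9596] v=[-2.5335]
Step 17: x=[6.7112] v=[-2.4837]
Step 18: x=[6.4706] v=[-2.4058]
Step 19: x=[6.2405] v=[-2.3007]
Step 20: x=[6.0235] v=[-2.1696]
Step 21: x=[5.8221] v=[-2.0140]
Step 22: x=[5.6385] v=[-1.8356]
Step 23: x=[5.4749] v=[-1.6365]
Step 24: x=[5.3330] v=[-1.4189]
Step 25: x=[5.2145] v=[-1.1852]
Step 26: x=[5.1207] v=[-0.9381]
Step 27: x=[5.0527] v=[-0.6804]
Step 28: x=[5.0112] v=[-0.4151]
Step 29: x=[4.9967] v=[-0.1451]
Step 30: x=[5.0094] v=[0.1266]
First v>=0 after going negative at step 30, time=3.0000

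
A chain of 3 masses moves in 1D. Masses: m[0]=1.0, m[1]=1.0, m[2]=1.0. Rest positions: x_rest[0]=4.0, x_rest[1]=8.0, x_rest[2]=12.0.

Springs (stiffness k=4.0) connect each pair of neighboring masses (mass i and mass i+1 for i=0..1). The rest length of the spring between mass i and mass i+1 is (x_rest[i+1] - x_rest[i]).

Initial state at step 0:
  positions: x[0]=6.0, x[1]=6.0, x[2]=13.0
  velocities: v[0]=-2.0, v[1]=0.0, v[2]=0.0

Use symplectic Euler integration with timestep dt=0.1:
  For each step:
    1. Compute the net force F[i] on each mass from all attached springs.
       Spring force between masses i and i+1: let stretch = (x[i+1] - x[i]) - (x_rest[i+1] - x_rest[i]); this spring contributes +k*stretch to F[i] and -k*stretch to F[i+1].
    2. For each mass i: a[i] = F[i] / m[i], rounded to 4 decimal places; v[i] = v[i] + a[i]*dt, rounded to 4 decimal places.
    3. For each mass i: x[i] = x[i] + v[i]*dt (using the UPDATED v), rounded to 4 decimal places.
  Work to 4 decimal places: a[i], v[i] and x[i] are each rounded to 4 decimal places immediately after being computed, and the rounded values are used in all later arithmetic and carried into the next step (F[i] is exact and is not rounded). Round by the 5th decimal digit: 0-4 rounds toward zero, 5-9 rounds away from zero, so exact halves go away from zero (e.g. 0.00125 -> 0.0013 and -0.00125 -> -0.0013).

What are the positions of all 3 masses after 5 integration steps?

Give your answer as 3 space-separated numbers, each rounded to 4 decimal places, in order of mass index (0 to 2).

Step 0: x=[6.0000 6.0000 13.0000] v=[-2.0000 0.0000 0.0000]
Step 1: x=[5.6400 6.2800 12.8800] v=[-3.6000 2.8000 -1.2000]
Step 2: x=[5.1456 6.7984 12.6560] v=[-4.9440 5.1840 -2.2400]
Step 3: x=[4.5573 7.4850 12.3577] v=[-5.8829 6.8659 -2.9830]
Step 4: x=[3.9261 8.2494 12.0245] v=[-6.3118 7.6439 -3.3321]
Step 5: x=[3.3079 8.9919 11.7003] v=[-6.1825 7.4246 -3.2421]

Answer: 3.3079 8.9919 11.7003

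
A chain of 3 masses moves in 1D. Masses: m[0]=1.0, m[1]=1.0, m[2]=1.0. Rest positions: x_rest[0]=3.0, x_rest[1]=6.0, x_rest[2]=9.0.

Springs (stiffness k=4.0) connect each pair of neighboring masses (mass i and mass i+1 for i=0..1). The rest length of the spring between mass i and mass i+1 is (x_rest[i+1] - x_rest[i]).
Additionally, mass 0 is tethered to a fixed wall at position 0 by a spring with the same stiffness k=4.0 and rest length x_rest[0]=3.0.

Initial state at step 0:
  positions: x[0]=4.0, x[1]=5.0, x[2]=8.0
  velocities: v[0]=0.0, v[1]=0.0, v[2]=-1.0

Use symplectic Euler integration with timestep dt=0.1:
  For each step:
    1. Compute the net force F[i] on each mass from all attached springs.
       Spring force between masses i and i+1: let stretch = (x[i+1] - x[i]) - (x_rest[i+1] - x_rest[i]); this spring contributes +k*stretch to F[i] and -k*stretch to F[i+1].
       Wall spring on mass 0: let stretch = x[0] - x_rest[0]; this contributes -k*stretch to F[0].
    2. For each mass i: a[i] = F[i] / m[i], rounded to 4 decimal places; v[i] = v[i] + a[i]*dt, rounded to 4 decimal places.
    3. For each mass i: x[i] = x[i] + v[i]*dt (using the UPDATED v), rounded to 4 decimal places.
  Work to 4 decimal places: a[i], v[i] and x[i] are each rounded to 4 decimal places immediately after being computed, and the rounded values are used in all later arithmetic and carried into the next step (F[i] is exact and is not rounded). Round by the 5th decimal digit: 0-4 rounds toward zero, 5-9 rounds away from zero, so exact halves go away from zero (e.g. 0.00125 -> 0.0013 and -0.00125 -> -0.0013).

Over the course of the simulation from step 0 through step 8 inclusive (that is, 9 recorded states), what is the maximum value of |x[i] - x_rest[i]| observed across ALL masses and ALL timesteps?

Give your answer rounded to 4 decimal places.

Answer: 1.3298

Derivation:
Step 0: x=[4.0000 5.0000 8.0000] v=[0.0000 0.0000 -1.0000]
Step 1: x=[3.8800 5.0800 7.9000] v=[-1.2000 0.8000 -1.0000]
Step 2: x=[3.6528 5.2248 7.8072] v=[-2.2720 1.4480 -0.9280]
Step 3: x=[3.3424 5.4100 7.7311] v=[-3.1043 1.8522 -0.7610]
Step 4: x=[2.9810 5.6054 7.6822] v=[-3.6142 1.9536 -0.4894]
Step 5: x=[2.6053 5.7789 7.6702] v=[-3.7568 1.7346 -0.1201]
Step 6: x=[2.2524 5.9011 7.7025] v=[-3.5295 1.2217 0.3234]
Step 7: x=[1.9553 5.9494 7.7828] v=[-2.9710 0.4828 0.8028]
Step 8: x=[1.7398 5.9113 7.9097] v=[-2.1555 -0.3815 1.2694]
Max displacement = 1.3298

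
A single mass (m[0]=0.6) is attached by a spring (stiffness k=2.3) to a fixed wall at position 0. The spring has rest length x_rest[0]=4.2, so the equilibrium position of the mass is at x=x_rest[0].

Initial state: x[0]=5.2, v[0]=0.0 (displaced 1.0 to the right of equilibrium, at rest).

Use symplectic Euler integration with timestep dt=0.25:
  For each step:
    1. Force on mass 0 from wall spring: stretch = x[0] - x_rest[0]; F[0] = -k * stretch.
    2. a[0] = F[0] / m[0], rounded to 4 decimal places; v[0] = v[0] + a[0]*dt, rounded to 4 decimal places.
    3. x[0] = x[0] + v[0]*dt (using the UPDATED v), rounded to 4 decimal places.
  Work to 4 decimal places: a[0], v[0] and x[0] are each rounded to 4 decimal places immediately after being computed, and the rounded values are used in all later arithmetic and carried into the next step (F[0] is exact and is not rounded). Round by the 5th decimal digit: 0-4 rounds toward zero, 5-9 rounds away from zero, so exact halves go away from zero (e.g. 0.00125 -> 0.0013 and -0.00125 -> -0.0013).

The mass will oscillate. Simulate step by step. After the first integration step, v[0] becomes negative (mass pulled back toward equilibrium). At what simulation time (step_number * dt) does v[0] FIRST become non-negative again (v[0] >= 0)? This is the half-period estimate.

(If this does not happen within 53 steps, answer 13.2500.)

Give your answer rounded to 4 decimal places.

Answer: 1.7500

Derivation:
Step 0: x=[5.2000] v=[0.0000]
Step 1: x=[4.9604] v=[-0.9583]
Step 2: x=[4.5387] v=[-1.6870]
Step 3: x=[4.0358] v=[-2.0116]
Step 4: x=[3.5722] v=[-1.8543]
Step 5: x=[3.2590] v=[-1.2527]
Step 6: x=[3.1713] v=[-0.3509]
Step 7: x=[3.3301] v=[0.6350]
First v>=0 after going negative at step 7, time=1.7500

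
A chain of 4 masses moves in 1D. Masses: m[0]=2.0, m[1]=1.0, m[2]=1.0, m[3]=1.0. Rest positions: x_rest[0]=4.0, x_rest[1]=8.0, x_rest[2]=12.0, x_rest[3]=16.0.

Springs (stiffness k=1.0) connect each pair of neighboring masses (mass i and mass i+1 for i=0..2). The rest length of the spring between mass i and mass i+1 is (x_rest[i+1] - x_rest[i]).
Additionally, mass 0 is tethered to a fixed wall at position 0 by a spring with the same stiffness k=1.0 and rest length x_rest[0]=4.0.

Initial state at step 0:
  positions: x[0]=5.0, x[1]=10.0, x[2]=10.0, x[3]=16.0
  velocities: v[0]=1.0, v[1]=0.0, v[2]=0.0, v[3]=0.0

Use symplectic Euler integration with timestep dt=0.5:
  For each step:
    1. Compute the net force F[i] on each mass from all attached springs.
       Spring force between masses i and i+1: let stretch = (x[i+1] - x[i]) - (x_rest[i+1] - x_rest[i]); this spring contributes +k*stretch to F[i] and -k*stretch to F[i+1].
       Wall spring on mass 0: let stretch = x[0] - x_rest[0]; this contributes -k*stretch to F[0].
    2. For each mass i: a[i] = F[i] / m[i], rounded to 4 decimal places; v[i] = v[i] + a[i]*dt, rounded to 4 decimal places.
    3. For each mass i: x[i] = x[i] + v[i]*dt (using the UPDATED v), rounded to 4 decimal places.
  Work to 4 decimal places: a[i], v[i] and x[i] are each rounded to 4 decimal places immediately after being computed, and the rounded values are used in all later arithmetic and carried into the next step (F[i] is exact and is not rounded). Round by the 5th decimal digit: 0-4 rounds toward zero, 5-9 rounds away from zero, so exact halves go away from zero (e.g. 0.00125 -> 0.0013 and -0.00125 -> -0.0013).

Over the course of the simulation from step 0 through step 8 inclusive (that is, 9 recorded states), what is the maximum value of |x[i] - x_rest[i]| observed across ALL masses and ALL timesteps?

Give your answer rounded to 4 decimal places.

Answer: 2.1852

Derivation:
Step 0: x=[5.0000 10.0000 10.0000 16.0000] v=[1.0000 0.0000 0.0000 0.0000]
Step 1: x=[5.5000 8.7500 11.5000 15.5000] v=[1.0000 -2.5000 3.0000 -1.0000]
Step 2: x=[5.7188 7.3750 13.3125 15.0000] v=[0.4375 -2.7500 3.6250 -1.0000]
Step 3: x=[5.4297 7.0703 14.0625 15.0782] v=[-0.5782 -0.6094 1.5000 0.1563]
Step 4: x=[4.6670 8.1035 13.3184 15.9025] v=[-1.5255 2.0664 -1.4883 1.6485]
Step 5: x=[3.7504 9.5813 11.9166 17.0808] v=[-1.8332 2.9556 -2.8037 2.3565]
Step 6: x=[3.0939 10.1852 11.2220 17.9680] v=[-1.3131 1.2078 -1.3893 1.7744]
Step 7: x=[2.9370 9.2755 11.9547 18.1687] v=[-0.3138 -1.8195 1.4653 0.4014]
Step 8: x=[3.2053 7.4509 13.5711 17.8159] v=[0.5366 -3.6492 3.2327 -0.7056]
Max displacement = 2.1852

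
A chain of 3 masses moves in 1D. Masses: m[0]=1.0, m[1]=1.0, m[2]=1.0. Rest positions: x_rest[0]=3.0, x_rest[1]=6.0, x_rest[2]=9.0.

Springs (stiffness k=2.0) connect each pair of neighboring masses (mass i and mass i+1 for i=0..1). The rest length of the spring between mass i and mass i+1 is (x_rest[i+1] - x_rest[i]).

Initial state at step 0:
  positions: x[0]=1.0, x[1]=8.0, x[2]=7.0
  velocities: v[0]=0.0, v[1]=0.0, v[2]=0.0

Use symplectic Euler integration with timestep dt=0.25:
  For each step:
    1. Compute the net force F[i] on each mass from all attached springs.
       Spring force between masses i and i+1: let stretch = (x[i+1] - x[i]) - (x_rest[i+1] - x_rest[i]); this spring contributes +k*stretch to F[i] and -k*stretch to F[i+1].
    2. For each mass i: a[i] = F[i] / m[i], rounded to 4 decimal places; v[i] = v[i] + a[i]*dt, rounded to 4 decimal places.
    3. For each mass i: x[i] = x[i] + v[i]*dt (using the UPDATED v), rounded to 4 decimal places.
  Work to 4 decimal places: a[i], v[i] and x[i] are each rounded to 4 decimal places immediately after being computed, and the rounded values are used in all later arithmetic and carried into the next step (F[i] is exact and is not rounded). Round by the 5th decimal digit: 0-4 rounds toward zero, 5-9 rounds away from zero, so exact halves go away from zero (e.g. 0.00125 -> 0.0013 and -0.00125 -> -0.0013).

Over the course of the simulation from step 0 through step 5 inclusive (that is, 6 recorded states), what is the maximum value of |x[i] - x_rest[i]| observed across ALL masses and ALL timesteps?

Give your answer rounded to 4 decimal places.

Answer: 3.3576

Derivation:
Step 0: x=[1.0000 8.0000 7.0000] v=[0.0000 0.0000 0.0000]
Step 1: x=[1.5000 7.0000 7.5000] v=[2.0000 -4.0000 2.0000]
Step 2: x=[2.3125 5.3750 8.3125] v=[3.2500 -6.5000 3.2500]
Step 3: x=[3.1328 3.7344 9.1328] v=[3.2813 -6.5625 3.2813]
Step 4: x=[3.6533 2.6934 9.6533] v=[2.0821 -4.1641 2.0821]
Step 5: x=[3.6789 2.6424 9.6789] v=[0.1022 -0.2042 0.1022]
Max displacement = 3.3576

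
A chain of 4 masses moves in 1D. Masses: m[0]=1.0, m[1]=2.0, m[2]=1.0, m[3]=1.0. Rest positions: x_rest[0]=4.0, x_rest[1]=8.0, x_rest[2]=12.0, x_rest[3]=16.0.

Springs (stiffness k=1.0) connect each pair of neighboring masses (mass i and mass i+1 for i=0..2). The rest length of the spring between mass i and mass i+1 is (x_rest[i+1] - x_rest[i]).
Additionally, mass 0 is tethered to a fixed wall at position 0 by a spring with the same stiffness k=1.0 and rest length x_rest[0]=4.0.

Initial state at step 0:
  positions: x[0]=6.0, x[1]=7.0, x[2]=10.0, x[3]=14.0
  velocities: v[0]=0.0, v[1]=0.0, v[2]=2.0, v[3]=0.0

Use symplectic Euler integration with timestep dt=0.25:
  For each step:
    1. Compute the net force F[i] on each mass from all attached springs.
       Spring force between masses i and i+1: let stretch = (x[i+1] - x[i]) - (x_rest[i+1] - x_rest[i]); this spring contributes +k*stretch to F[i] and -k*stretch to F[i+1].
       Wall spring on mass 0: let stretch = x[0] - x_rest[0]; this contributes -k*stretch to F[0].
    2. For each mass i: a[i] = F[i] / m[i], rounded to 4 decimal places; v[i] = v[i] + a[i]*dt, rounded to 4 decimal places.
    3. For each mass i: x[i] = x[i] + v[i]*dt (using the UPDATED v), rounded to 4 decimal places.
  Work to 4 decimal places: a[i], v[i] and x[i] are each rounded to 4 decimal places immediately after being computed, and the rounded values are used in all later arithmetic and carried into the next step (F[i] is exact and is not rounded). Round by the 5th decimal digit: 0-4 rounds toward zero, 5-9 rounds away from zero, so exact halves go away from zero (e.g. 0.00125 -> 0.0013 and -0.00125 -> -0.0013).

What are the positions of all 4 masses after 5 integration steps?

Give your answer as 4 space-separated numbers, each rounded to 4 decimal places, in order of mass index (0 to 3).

Step 0: x=[6.0000 7.0000 10.0000 14.0000] v=[0.0000 0.0000 2.0000 0.0000]
Step 1: x=[5.6875 7.0625 10.5625 14.0000] v=[-1.2500 0.2500 2.2500 0.0000]
Step 2: x=[5.1055 7.1914 11.1211 14.0352] v=[-2.3281 0.5156 2.2344 0.1406]
Step 3: x=[4.3348 7.3779 11.6162 14.1382] v=[-3.0830 0.7461 1.9805 0.4121]
Step 4: x=[3.4833 7.6018 12.0041 14.3336] v=[-3.4059 0.8955 1.5514 0.7816]
Step 5: x=[2.6715 7.8346 12.2624 14.6334] v=[-3.2471 0.9310 1.0332 1.1992]

Answer: 2.6715 7.8346 12.2624 14.6334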